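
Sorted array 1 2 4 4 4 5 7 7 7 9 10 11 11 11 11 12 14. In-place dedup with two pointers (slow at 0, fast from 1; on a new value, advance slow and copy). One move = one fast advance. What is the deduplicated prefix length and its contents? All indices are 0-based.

length 10; prefix = [1, 2, 4, 5, 7, 9, 10, 11, 12, 14]

(s=0,f=1) a[fast]=2≠a[slow]=1 write a[1]=2 → slow++,fast++
(s=1,f=2) a[fast]=4≠a[slow]=2 write a[2]=4 → slow++,fast++
(s=2,f=3) a[fast]=4=a[slow] dup → fast++
(s=2,f=4) a[fast]=4=a[slow] dup → fast++
(s=2,f=5) a[fast]=5≠a[slow]=4 write a[3]=5 → slow++,fast++
(s=3,f=6) a[fast]=7≠a[slow]=5 write a[4]=7 → slow++,fast++
(s=4,f=7) a[fast]=7=a[slow] dup → fast++
(s=4,f=8) a[fast]=7=a[slow] dup → fast++
(s=4,f=9) a[fast]=9≠a[slow]=7 write a[5]=9 → slow++,fast++
(s=5,f=10) a[fast]=10≠a[slow]=9 write a[6]=10 → slow++,fast++
(s=6,f=11) a[fast]=11≠a[slow]=10 write a[7]=11 → slow++,fast++
(s=7,f=12) a[fast]=11=a[slow] dup → fast++
(s=7,f=13) a[fast]=11=a[slow] dup → fast++
(s=7,f=14) a[fast]=11=a[slow] dup → fast++
(s=7,f=15) a[fast]=12≠a[slow]=11 write a[8]=12 → slow++,fast++
(s=8,f=16) a[fast]=14≠a[slow]=12 write a[9]=14 → slow++,fast++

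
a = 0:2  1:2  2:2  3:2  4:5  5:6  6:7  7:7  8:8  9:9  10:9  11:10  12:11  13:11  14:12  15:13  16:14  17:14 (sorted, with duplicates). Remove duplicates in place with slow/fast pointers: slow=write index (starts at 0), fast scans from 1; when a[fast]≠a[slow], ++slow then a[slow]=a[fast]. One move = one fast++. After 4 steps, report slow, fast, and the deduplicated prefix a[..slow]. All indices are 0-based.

slow=1, fast=5, prefix=[2, 5]

(s=0,f=1) a[fast]=2=a[slow] dup → fast++
(s=0,f=2) a[fast]=2=a[slow] dup → fast++
(s=0,f=3) a[fast]=2=a[slow] dup → fast++
(s=0,f=4) a[fast]=5≠a[slow]=2 write a[1]=5 → slow++,fast++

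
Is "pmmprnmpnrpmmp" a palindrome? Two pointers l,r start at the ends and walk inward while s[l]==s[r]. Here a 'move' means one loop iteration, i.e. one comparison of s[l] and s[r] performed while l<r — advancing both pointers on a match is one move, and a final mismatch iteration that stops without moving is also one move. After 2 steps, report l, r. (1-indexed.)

l=3, r=12

l=1 r=14: 'p'=='p', l++,r--
l=2 r=13: 'm'=='m', l++,r--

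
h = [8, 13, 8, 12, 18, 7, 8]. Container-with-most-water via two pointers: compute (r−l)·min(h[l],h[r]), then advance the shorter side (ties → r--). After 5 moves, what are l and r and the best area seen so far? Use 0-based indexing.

[0,6] min(8,8)*6=48 best=48 * → r--
[0,5] min(8,7)*5=35 best=48 → r--
[0,4] min(8,18)*4=32 best=48 → l++
[1,4] min(13,18)*3=39 best=48 → l++
[2,4] min(8,18)*2=16 best=48 → l++

l=3, r=4, best area=48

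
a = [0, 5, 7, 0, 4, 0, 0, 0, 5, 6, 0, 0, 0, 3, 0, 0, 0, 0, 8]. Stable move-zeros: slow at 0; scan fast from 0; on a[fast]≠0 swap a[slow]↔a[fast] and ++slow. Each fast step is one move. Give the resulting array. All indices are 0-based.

(s=0,f=0) a[fast]=0 → fast++
(s=0,f=1) a[fast]=5≠0 swap→a[0]=5 → slow++,fast++
(s=1,f=2) a[fast]=7≠0 swap→a[1]=7 → slow++,fast++
(s=2,f=3) a[fast]=0 → fast++
(s=2,f=4) a[fast]=4≠0 swap→a[2]=4 → slow++,fast++
(s=3,f=5) a[fast]=0 → fast++
(s=3,f=6) a[fast]=0 → fast++
(s=3,f=7) a[fast]=0 → fast++
(s=3,f=8) a[fast]=5≠0 swap→a[3]=5 → slow++,fast++
(s=4,f=9) a[fast]=6≠0 swap→a[4]=6 → slow++,fast++
(s=5,f=10) a[fast]=0 → fast++
(s=5,f=11) a[fast]=0 → fast++
(s=5,f=12) a[fast]=0 → fast++
(s=5,f=13) a[fast]=3≠0 swap→a[5]=3 → slow++,fast++
(s=6,f=14) a[fast]=0 → fast++
(s=6,f=15) a[fast]=0 → fast++
(s=6,f=16) a[fast]=0 → fast++
(s=6,f=17) a[fast]=0 → fast++
(s=6,f=18) a[fast]=8≠0 swap→a[6]=8 → slow++,fast++

[5, 7, 4, 5, 6, 3, 8, 0, 0, 0, 0, 0, 0, 0, 0, 0, 0, 0, 0]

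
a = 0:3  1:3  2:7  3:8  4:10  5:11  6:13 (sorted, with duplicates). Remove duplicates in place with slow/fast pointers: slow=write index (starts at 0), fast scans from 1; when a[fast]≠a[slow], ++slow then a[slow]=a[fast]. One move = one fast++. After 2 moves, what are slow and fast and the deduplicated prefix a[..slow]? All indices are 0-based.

slow=1, fast=3, prefix=[3, 7]

(s=0,f=1) a[fast]=3=a[slow] dup → fast++
(s=0,f=2) a[fast]=7≠a[slow]=3 write a[1]=7 → slow++,fast++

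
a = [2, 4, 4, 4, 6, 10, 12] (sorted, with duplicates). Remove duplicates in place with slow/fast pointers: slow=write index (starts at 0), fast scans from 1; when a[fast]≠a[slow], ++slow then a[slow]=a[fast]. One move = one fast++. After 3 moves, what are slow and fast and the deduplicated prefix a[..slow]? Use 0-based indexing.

slow=0 fast=1: a[fast]=4≠a[slow]=2 write a[1]=4, slow++,fast++
slow=1 fast=2: a[fast]=4=a[slow] dup, fast++
slow=1 fast=3: a[fast]=4=a[slow] dup, fast++

slow=1, fast=4, prefix=[2, 4]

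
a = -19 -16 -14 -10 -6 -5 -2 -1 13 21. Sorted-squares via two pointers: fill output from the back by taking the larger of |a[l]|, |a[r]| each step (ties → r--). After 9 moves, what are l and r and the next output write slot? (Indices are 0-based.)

l=7, r=7, next write slot=0

[0,9] |-19|<=|21| out[9]=441 → r--
[0,8] |-19|>|13| out[8]=361 → l++
[1,8] |-16|>|13| out[7]=256 → l++
[2,8] |-14|>|13| out[6]=196 → l++
[3,8] |-10|<=|13| out[5]=169 → r--
[3,7] |-10|>|-1| out[4]=100 → l++
[4,7] |-6|>|-1| out[3]=36 → l++
[5,7] |-5|>|-1| out[2]=25 → l++
[6,7] |-2|>|-1| out[1]=4 → l++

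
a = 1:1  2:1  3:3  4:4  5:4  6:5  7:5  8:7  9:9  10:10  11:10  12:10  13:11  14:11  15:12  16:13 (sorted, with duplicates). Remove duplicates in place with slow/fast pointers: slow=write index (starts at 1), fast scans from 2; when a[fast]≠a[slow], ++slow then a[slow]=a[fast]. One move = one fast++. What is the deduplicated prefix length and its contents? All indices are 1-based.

length 10; prefix = [1, 3, 4, 5, 7, 9, 10, 11, 12, 13]

(s=1,f=2) a[fast]=1=a[slow] dup → fast++
(s=1,f=3) a[fast]=3≠a[slow]=1 write a[2]=3 → slow++,fast++
(s=2,f=4) a[fast]=4≠a[slow]=3 write a[3]=4 → slow++,fast++
(s=3,f=5) a[fast]=4=a[slow] dup → fast++
(s=3,f=6) a[fast]=5≠a[slow]=4 write a[4]=5 → slow++,fast++
(s=4,f=7) a[fast]=5=a[slow] dup → fast++
(s=4,f=8) a[fast]=7≠a[slow]=5 write a[5]=7 → slow++,fast++
(s=5,f=9) a[fast]=9≠a[slow]=7 write a[6]=9 → slow++,fast++
(s=6,f=10) a[fast]=10≠a[slow]=9 write a[7]=10 → slow++,fast++
(s=7,f=11) a[fast]=10=a[slow] dup → fast++
(s=7,f=12) a[fast]=10=a[slow] dup → fast++
(s=7,f=13) a[fast]=11≠a[slow]=10 write a[8]=11 → slow++,fast++
(s=8,f=14) a[fast]=11=a[slow] dup → fast++
(s=8,f=15) a[fast]=12≠a[slow]=11 write a[9]=12 → slow++,fast++
(s=9,f=16) a[fast]=13≠a[slow]=12 write a[10]=13 → slow++,fast++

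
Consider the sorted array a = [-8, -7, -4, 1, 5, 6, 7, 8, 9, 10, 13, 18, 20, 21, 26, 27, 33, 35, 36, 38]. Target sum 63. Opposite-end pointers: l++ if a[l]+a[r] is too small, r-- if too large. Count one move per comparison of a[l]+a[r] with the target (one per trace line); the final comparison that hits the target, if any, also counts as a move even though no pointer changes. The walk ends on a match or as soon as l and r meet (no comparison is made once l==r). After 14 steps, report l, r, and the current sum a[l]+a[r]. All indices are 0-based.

l=14, r=19, sum=64

l=0 r=19: -8+38=30 <63, l++
l=1 r=19: -7+38=31 <63, l++
l=2 r=19: -4+38=34 <63, l++
l=3 r=19: 1+38=39 <63, l++
l=4 r=19: 5+38=43 <63, l++
l=5 r=19: 6+38=44 <63, l++
l=6 r=19: 7+38=45 <63, l++
l=7 r=19: 8+38=46 <63, l++
l=8 r=19: 9+38=47 <63, l++
l=9 r=19: 10+38=48 <63, l++
l=10 r=19: 13+38=51 <63, l++
l=11 r=19: 18+38=56 <63, l++
l=12 r=19: 20+38=58 <63, l++
l=13 r=19: 21+38=59 <63, l++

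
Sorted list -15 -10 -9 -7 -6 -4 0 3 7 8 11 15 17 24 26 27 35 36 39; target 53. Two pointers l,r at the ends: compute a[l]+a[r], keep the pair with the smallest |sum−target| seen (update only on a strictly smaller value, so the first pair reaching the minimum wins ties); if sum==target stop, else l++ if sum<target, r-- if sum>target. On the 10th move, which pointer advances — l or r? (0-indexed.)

l

l=0 r=18: -15+39=24 d=29 *, l++
l=1 r=18: -10+39=29 d=24 *, l++
l=2 r=18: -9+39=30 d=23 *, l++
l=3 r=18: -7+39=32 d=21 *, l++
l=4 r=18: -6+39=33 d=20 *, l++
l=5 r=18: -4+39=35 d=18 *, l++
l=6 r=18: 0+39=39 d=14 *, l++
l=7 r=18: 3+39=42 d=11 *, l++
l=8 r=18: 7+39=46 d=7 *, l++
l=9 r=18: 8+39=47 d=6 *, l++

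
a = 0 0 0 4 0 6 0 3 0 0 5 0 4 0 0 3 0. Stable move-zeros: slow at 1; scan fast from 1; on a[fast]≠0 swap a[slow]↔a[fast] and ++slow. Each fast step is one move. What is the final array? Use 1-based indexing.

(s=1,f=1) a[fast]=0 → fast++
(s=1,f=2) a[fast]=0 → fast++
(s=1,f=3) a[fast]=0 → fast++
(s=1,f=4) a[fast]=4≠0 swap→a[1]=4 → slow++,fast++
(s=2,f=5) a[fast]=0 → fast++
(s=2,f=6) a[fast]=6≠0 swap→a[2]=6 → slow++,fast++
(s=3,f=7) a[fast]=0 → fast++
(s=3,f=8) a[fast]=3≠0 swap→a[3]=3 → slow++,fast++
(s=4,f=9) a[fast]=0 → fast++
(s=4,f=10) a[fast]=0 → fast++
(s=4,f=11) a[fast]=5≠0 swap→a[4]=5 → slow++,fast++
(s=5,f=12) a[fast]=0 → fast++
(s=5,f=13) a[fast]=4≠0 swap→a[5]=4 → slow++,fast++
(s=6,f=14) a[fast]=0 → fast++
(s=6,f=15) a[fast]=0 → fast++
(s=6,f=16) a[fast]=3≠0 swap→a[6]=3 → slow++,fast++
(s=7,f=17) a[fast]=0 → fast++

[4, 6, 3, 5, 4, 3, 0, 0, 0, 0, 0, 0, 0, 0, 0, 0, 0]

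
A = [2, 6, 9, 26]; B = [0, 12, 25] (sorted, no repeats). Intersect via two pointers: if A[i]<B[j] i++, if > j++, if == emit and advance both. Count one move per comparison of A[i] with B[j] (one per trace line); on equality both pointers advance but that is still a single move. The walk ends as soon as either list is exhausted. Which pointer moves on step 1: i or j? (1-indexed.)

j

i=1 j=1: 2>0, j++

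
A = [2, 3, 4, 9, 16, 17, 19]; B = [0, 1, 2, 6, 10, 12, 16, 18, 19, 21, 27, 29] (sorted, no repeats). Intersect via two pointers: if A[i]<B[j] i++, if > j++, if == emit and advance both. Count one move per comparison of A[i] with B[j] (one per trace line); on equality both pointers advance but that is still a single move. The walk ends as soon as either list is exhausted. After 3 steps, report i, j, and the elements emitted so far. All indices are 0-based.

[i=0,j=0] 2>0 → j++
[i=0,j=1] 2>1 → j++
[i=0,j=2] 2==2 emit → i++,j++

i=1, j=3, emitted=[2]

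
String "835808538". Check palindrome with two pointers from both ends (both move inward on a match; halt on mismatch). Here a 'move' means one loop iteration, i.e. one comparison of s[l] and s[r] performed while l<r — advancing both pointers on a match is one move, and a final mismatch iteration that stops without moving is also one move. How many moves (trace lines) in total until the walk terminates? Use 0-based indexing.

[0,8] '8'=='8' → l++,r--
[1,7] '3'=='3' → l++,r--
[2,6] '5'=='5' → l++,r--
[3,5] '8'=='8' → l++,r--

4 moves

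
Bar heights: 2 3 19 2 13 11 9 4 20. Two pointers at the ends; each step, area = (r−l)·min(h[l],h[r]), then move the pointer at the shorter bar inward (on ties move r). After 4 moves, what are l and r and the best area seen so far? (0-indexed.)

l=0 r=8: min(2,20)*8=16 best=16 *, l++
l=1 r=8: min(3,20)*7=21 best=21 *, l++
l=2 r=8: min(19,20)*6=114 best=114 *, l++
l=3 r=8: min(2,20)*5=10 best=114, l++

l=4, r=8, best area=114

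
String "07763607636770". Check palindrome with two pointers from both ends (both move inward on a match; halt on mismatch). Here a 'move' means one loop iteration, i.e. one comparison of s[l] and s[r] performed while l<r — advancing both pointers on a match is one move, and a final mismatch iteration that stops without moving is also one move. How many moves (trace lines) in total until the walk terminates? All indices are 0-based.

7 moves

l=0 r=13: '0'=='0', l++,r--
l=1 r=12: '7'=='7', l++,r--
l=2 r=11: '7'=='7', l++,r--
l=3 r=10: '6'=='6', l++,r--
l=4 r=9: '3'=='3', l++,r--
l=5 r=8: '6'=='6', l++,r--
l=6 r=7: '0'!='7', stop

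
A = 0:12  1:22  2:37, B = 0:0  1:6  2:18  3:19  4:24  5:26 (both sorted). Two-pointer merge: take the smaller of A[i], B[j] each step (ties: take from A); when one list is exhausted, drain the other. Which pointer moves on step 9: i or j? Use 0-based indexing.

i

[i=0,j=0] A[i]=12>B[j]=0 take 0 → j++
[i=0,j=1] A[i]=12>B[j]=6 take 6 → j++
[i=0,j=2] A[i]=12<=B[j]=18 take 12 → i++
[i=1,j=2] A[i]=22>B[j]=18 take 18 → j++
[i=1,j=3] A[i]=22>B[j]=19 take 19 → j++
[i=1,j=4] A[i]=22<=B[j]=24 take 22 → i++
[i=2,j=4] A[i]=37>B[j]=24 take 24 → j++
[i=2,j=5] A[i]=37>B[j]=26 take 26 → j++
[i=2,j=6] B done, take A[i]=37 → i++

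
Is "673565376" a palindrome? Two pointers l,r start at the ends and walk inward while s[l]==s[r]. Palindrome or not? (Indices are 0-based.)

palindrome

l=0 r=8: '6'=='6', l++,r--
l=1 r=7: '7'=='7', l++,r--
l=2 r=6: '3'=='3', l++,r--
l=3 r=5: '5'=='5', l++,r--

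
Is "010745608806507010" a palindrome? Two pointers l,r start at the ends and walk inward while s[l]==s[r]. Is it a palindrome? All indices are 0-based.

l=0 r=17: '0'=='0', l++,r--
l=1 r=16: '1'=='1', l++,r--
l=2 r=15: '0'=='0', l++,r--
l=3 r=14: '7'=='7', l++,r--
l=4 r=13: '4'!='0', stop

not a palindrome (mismatch at 4,13)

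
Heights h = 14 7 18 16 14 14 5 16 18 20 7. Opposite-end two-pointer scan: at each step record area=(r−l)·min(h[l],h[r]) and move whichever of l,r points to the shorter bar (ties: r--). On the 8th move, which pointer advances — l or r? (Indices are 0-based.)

[0,10] min(14,7)*10=70 best=70 * → r--
[0,9] min(14,20)*9=126 best=126 * → l++
[1,9] min(7,20)*8=56 best=126 → l++
[2,9] min(18,20)*7=126 best=126 → l++
[3,9] min(16,20)*6=96 best=126 → l++
[4,9] min(14,20)*5=70 best=126 → l++
[5,9] min(14,20)*4=56 best=126 → l++
[6,9] min(5,20)*3=15 best=126 → l++

l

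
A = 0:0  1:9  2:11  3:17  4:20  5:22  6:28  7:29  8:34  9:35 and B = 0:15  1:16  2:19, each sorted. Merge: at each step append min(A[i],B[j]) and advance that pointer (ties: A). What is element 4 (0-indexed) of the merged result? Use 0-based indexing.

merged[4] = 16

[i=0,j=0] A[i]=0<=B[j]=15 take 0 → i++
[i=1,j=0] A[i]=9<=B[j]=15 take 9 → i++
[i=2,j=0] A[i]=11<=B[j]=15 take 11 → i++
[i=3,j=0] A[i]=17>B[j]=15 take 15 → j++
[i=3,j=1] A[i]=17>B[j]=16 take 16 → j++
[i=3,j=2] A[i]=17<=B[j]=19 take 17 → i++
[i=4,j=2] A[i]=20>B[j]=19 take 19 → j++
[i=4,j=3] B done, take A[i]=20 → i++
[i=5,j=3] B done, take A[i]=22 → i++
[i=6,j=3] B done, take A[i]=28 → i++
[i=7,j=3] B done, take A[i]=29 → i++
[i=8,j=3] B done, take A[i]=34 → i++
[i=9,j=3] B done, take A[i]=35 → i++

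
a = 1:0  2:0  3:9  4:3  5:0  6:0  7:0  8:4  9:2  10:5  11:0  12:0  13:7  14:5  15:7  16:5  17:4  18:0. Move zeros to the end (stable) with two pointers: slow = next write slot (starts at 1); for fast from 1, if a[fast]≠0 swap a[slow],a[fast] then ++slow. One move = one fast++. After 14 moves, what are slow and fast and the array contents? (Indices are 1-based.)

slow=8, fast=15, a=[9, 3, 4, 2, 5, 7, 5, 0, 0, 0, 0, 0, 0, 0, 7, 5, 4, 0]

(s=1,f=1) a[fast]=0 → fast++
(s=1,f=2) a[fast]=0 → fast++
(s=1,f=3) a[fast]=9≠0 swap→a[1]=9 → slow++,fast++
(s=2,f=4) a[fast]=3≠0 swap→a[2]=3 → slow++,fast++
(s=3,f=5) a[fast]=0 → fast++
(s=3,f=6) a[fast]=0 → fast++
(s=3,f=7) a[fast]=0 → fast++
(s=3,f=8) a[fast]=4≠0 swap→a[3]=4 → slow++,fast++
(s=4,f=9) a[fast]=2≠0 swap→a[4]=2 → slow++,fast++
(s=5,f=10) a[fast]=5≠0 swap→a[5]=5 → slow++,fast++
(s=6,f=11) a[fast]=0 → fast++
(s=6,f=12) a[fast]=0 → fast++
(s=6,f=13) a[fast]=7≠0 swap→a[6]=7 → slow++,fast++
(s=7,f=14) a[fast]=5≠0 swap→a[7]=5 → slow++,fast++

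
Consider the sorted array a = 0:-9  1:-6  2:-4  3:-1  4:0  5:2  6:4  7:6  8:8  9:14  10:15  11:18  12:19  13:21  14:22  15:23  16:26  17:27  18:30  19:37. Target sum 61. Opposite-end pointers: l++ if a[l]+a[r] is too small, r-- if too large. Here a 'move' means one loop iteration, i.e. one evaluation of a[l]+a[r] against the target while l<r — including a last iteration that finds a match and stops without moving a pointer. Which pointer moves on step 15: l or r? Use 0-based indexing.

l

l=0 r=19: -9+37=28 <61, l++
l=1 r=19: -6+37=31 <61, l++
l=2 r=19: -4+37=33 <61, l++
l=3 r=19: -1+37=36 <61, l++
l=4 r=19: 0+37=37 <61, l++
l=5 r=19: 2+37=39 <61, l++
l=6 r=19: 4+37=41 <61, l++
l=7 r=19: 6+37=43 <61, l++
l=8 r=19: 8+37=45 <61, l++
l=9 r=19: 14+37=51 <61, l++
l=10 r=19: 15+37=52 <61, l++
l=11 r=19: 18+37=55 <61, l++
l=12 r=19: 19+37=56 <61, l++
l=13 r=19: 21+37=58 <61, l++
l=14 r=19: 22+37=59 <61, l++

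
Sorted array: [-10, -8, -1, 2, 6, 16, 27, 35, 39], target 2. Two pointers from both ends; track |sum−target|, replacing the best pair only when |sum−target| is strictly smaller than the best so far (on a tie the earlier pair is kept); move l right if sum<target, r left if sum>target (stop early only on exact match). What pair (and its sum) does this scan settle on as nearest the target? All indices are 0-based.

pair (-1, 2) with sum 1 (|Δ|=1)

l=0 r=8: -10+39=29 d=27 *, r--
l=0 r=7: -10+35=25 d=23 *, r--
l=0 r=6: -10+27=17 d=15 *, r--
l=0 r=5: -10+16=6 d=4 *, r--
l=0 r=4: -10+6=-4 d=6, l++
l=1 r=4: -8+6=-2 d=4, l++
l=2 r=4: -1+6=5 d=3 *, r--
l=2 r=3: -1+2=1 d=1 *, l++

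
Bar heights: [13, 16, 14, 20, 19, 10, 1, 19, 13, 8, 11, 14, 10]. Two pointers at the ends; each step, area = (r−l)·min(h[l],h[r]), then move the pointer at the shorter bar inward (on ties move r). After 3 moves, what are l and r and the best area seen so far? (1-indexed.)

l=2, r=11, best area=143

[1,13] min(13,10)*12=120 best=120 * → r--
[1,12] min(13,14)*11=143 best=143 * → l++
[2,12] min(16,14)*10=140 best=143 → r--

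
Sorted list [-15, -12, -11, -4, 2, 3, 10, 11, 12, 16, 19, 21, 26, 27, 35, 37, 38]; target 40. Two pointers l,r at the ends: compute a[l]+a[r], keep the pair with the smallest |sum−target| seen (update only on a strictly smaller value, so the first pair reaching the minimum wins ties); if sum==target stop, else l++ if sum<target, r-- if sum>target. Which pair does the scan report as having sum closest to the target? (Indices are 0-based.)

pair (2, 38) with sum 40 (|Δ|=0)

[0,16] -15+38=23 d=17 * → l++
[1,16] -12+38=26 d=14 * → l++
[2,16] -11+38=27 d=13 * → l++
[3,16] -4+38=34 d=6 * → l++
[4,16] 2+38=40 d=0 * → stop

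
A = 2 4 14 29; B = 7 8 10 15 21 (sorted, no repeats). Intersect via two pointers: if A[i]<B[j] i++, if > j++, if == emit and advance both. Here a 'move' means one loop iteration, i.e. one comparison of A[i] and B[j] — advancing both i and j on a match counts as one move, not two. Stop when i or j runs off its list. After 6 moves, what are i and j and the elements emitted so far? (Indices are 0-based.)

i=3, j=3, emitted=[]

[i=0,j=0] 2<7 → i++
[i=1,j=0] 4<7 → i++
[i=2,j=0] 14>7 → j++
[i=2,j=1] 14>8 → j++
[i=2,j=2] 14>10 → j++
[i=2,j=3] 14<15 → i++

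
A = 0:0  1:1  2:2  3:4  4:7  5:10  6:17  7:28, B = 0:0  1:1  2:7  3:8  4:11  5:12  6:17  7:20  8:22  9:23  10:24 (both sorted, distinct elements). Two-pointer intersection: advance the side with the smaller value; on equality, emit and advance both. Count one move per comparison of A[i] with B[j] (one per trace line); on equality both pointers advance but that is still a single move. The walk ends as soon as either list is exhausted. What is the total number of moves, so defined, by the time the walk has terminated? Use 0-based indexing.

14 moves

i=0 j=0: 0==0 emit, i++,j++
i=1 j=1: 1==1 emit, i++,j++
i=2 j=2: 2<7, i++
i=3 j=2: 4<7, i++
i=4 j=2: 7==7 emit, i++,j++
i=5 j=3: 10>8, j++
i=5 j=4: 10<11, i++
i=6 j=4: 17>11, j++
i=6 j=5: 17>12, j++
i=6 j=6: 17==17 emit, i++,j++
i=7 j=7: 28>20, j++
i=7 j=8: 28>22, j++
i=7 j=9: 28>23, j++
i=7 j=10: 28>24, j++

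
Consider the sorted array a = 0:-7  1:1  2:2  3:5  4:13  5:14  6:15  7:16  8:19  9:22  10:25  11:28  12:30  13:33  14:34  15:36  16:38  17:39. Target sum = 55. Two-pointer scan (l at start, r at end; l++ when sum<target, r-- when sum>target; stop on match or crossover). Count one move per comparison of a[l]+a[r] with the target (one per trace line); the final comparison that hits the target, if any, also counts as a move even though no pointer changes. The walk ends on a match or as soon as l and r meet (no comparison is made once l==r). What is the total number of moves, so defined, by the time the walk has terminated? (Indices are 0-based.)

8 moves

l=0 r=17: -7+39=32 <55, l++
l=1 r=17: 1+39=40 <55, l++
l=2 r=17: 2+39=41 <55, l++
l=3 r=17: 5+39=44 <55, l++
l=4 r=17: 13+39=52 <55, l++
l=5 r=17: 14+39=53 <55, l++
l=6 r=17: 15+39=54 <55, l++
l=7 r=17: 16+39=55, found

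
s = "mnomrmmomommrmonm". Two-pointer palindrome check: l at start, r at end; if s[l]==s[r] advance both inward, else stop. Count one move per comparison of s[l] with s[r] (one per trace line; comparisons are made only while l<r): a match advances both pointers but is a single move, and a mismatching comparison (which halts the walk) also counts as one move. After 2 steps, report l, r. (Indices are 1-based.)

l=3, r=15

l=1 r=17: 'm'=='m', l++,r--
l=2 r=16: 'n'=='n', l++,r--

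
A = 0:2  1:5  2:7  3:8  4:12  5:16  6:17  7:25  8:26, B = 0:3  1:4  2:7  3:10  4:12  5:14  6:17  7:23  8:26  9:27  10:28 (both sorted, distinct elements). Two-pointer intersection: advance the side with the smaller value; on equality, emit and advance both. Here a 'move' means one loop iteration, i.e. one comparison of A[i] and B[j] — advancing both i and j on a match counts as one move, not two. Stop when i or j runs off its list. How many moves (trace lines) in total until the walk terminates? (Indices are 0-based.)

14 moves

[i=0,j=0] 2<3 → i++
[i=1,j=0] 5>3 → j++
[i=1,j=1] 5>4 → j++
[i=1,j=2] 5<7 → i++
[i=2,j=2] 7==7 emit → i++,j++
[i=3,j=3] 8<10 → i++
[i=4,j=3] 12>10 → j++
[i=4,j=4] 12==12 emit → i++,j++
[i=5,j=5] 16>14 → j++
[i=5,j=6] 16<17 → i++
[i=6,j=6] 17==17 emit → i++,j++
[i=7,j=7] 25>23 → j++
[i=7,j=8] 25<26 → i++
[i=8,j=8] 26==26 emit → i++,j++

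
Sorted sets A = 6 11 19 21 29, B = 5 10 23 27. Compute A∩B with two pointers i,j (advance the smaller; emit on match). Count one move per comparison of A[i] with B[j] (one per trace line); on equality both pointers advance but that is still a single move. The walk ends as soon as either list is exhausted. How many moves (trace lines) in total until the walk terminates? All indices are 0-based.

i=0 j=0: 6>5, j++
i=0 j=1: 6<10, i++
i=1 j=1: 11>10, j++
i=1 j=2: 11<23, i++
i=2 j=2: 19<23, i++
i=3 j=2: 21<23, i++
i=4 j=2: 29>23, j++
i=4 j=3: 29>27, j++

8 moves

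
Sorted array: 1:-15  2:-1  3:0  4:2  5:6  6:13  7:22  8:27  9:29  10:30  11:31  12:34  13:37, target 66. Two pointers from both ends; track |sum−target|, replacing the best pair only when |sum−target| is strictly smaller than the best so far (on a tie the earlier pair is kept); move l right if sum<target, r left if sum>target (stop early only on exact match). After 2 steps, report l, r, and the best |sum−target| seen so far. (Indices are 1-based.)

l=1 r=13: -15+37=22 d=44 *, l++
l=2 r=13: -1+37=36 d=30 *, l++

l=3, r=13, best |Δ|=30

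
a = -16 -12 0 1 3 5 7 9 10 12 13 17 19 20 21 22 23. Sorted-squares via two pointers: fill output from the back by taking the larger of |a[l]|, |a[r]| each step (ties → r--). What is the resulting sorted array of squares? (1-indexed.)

[1,17] |-16|<=|23| out[17]=529 → r--
[1,16] |-16|<=|22| out[16]=484 → r--
[1,15] |-16|<=|21| out[15]=441 → r--
[1,14] |-16|<=|20| out[14]=400 → r--
[1,13] |-16|<=|19| out[13]=361 → r--
[1,12] |-16|<=|17| out[12]=289 → r--
[1,11] |-16|>|13| out[11]=256 → l++
[2,11] |-12|<=|13| out[10]=169 → r--
[2,10] |-12|<=|12| out[9]=144 → r--
[2,9] |-12|>|10| out[8]=144 → l++
[3,9] |0|<=|10| out[7]=100 → r--
[3,8] |0|<=|9| out[6]=81 → r--
[3,7] |0|<=|7| out[5]=49 → r--
[3,6] |0|<=|5| out[4]=25 → r--
[3,5] |0|<=|3| out[3]=9 → r--
[3,4] |0|<=|1| out[2]=1 → r--
[3,3] |0|<=|0| out[1]=0 → r--

[0, 1, 9, 25, 49, 81, 100, 144, 144, 169, 256, 289, 361, 400, 441, 484, 529]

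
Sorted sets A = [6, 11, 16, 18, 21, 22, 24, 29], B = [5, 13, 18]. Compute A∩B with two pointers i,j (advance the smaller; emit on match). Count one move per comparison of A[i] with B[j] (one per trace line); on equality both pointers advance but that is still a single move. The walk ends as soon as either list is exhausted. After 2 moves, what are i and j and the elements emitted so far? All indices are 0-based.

i=0 j=0: 6>5, j++
i=0 j=1: 6<13, i++

i=1, j=1, emitted=[]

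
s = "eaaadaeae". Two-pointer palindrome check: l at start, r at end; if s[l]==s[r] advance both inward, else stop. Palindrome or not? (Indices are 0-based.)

l=0 r=8: 'e'=='e', l++,r--
l=1 r=7: 'a'=='a', l++,r--
l=2 r=6: 'a'!='e', stop

not a palindrome (mismatch at 2,6)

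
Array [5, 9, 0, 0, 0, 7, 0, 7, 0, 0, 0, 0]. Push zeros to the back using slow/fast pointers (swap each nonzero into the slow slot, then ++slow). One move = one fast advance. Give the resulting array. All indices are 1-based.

slow=1 fast=1: a[fast]=5≠0 swap→a[1]=5, slow++,fast++
slow=2 fast=2: a[fast]=9≠0 swap→a[2]=9, slow++,fast++
slow=3 fast=3: a[fast]=0, fast++
slow=3 fast=4: a[fast]=0, fast++
slow=3 fast=5: a[fast]=0, fast++
slow=3 fast=6: a[fast]=7≠0 swap→a[3]=7, slow++,fast++
slow=4 fast=7: a[fast]=0, fast++
slow=4 fast=8: a[fast]=7≠0 swap→a[4]=7, slow++,fast++
slow=5 fast=9: a[fast]=0, fast++
slow=5 fast=10: a[fast]=0, fast++
slow=5 fast=11: a[fast]=0, fast++
slow=5 fast=12: a[fast]=0, fast++

[5, 9, 7, 7, 0, 0, 0, 0, 0, 0, 0, 0]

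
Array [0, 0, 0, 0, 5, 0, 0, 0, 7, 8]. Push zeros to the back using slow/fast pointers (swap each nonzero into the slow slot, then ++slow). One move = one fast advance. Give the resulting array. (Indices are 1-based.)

(s=1,f=1) a[fast]=0 → fast++
(s=1,f=2) a[fast]=0 → fast++
(s=1,f=3) a[fast]=0 → fast++
(s=1,f=4) a[fast]=0 → fast++
(s=1,f=5) a[fast]=5≠0 swap→a[1]=5 → slow++,fast++
(s=2,f=6) a[fast]=0 → fast++
(s=2,f=7) a[fast]=0 → fast++
(s=2,f=8) a[fast]=0 → fast++
(s=2,f=9) a[fast]=7≠0 swap→a[2]=7 → slow++,fast++
(s=3,f=10) a[fast]=8≠0 swap→a[3]=8 → slow++,fast++

[5, 7, 8, 0, 0, 0, 0, 0, 0, 0]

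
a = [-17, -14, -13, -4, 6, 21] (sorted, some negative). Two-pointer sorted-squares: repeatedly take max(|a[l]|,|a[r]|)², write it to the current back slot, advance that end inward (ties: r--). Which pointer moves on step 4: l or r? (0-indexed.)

l

l=0 r=5: |-17|<=|21| out[5]=441, r--
l=0 r=4: |-17|>|6| out[4]=289, l++
l=1 r=4: |-14|>|6| out[3]=196, l++
l=2 r=4: |-13|>|6| out[2]=169, l++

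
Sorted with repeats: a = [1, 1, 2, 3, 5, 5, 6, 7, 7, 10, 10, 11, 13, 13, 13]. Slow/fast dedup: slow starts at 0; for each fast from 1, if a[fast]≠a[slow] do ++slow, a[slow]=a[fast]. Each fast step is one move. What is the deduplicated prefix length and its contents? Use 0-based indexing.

(s=0,f=1) a[fast]=1=a[slow] dup → fast++
(s=0,f=2) a[fast]=2≠a[slow]=1 write a[1]=2 → slow++,fast++
(s=1,f=3) a[fast]=3≠a[slow]=2 write a[2]=3 → slow++,fast++
(s=2,f=4) a[fast]=5≠a[slow]=3 write a[3]=5 → slow++,fast++
(s=3,f=5) a[fast]=5=a[slow] dup → fast++
(s=3,f=6) a[fast]=6≠a[slow]=5 write a[4]=6 → slow++,fast++
(s=4,f=7) a[fast]=7≠a[slow]=6 write a[5]=7 → slow++,fast++
(s=5,f=8) a[fast]=7=a[slow] dup → fast++
(s=5,f=9) a[fast]=10≠a[slow]=7 write a[6]=10 → slow++,fast++
(s=6,f=10) a[fast]=10=a[slow] dup → fast++
(s=6,f=11) a[fast]=11≠a[slow]=10 write a[7]=11 → slow++,fast++
(s=7,f=12) a[fast]=13≠a[slow]=11 write a[8]=13 → slow++,fast++
(s=8,f=13) a[fast]=13=a[slow] dup → fast++
(s=8,f=14) a[fast]=13=a[slow] dup → fast++

length 9; prefix = [1, 2, 3, 5, 6, 7, 10, 11, 13]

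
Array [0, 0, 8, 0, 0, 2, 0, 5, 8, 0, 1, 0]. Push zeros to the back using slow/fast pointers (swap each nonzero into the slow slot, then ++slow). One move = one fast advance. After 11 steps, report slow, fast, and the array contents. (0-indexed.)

slow=5, fast=11, a=[8, 2, 5, 8, 1, 0, 0, 0, 0, 0, 0, 0]

(s=0,f=0) a[fast]=0 → fast++
(s=0,f=1) a[fast]=0 → fast++
(s=0,f=2) a[fast]=8≠0 swap→a[0]=8 → slow++,fast++
(s=1,f=3) a[fast]=0 → fast++
(s=1,f=4) a[fast]=0 → fast++
(s=1,f=5) a[fast]=2≠0 swap→a[1]=2 → slow++,fast++
(s=2,f=6) a[fast]=0 → fast++
(s=2,f=7) a[fast]=5≠0 swap→a[2]=5 → slow++,fast++
(s=3,f=8) a[fast]=8≠0 swap→a[3]=8 → slow++,fast++
(s=4,f=9) a[fast]=0 → fast++
(s=4,f=10) a[fast]=1≠0 swap→a[4]=1 → slow++,fast++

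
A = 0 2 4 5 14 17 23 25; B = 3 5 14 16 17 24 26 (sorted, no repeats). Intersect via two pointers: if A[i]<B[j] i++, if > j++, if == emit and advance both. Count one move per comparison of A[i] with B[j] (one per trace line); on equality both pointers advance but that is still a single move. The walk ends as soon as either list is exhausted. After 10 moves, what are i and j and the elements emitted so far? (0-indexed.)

i=7, j=6, emitted=[5, 14, 17]

i=0 j=0: 0<3, i++
i=1 j=0: 2<3, i++
i=2 j=0: 4>3, j++
i=2 j=1: 4<5, i++
i=3 j=1: 5==5 emit, i++,j++
i=4 j=2: 14==14 emit, i++,j++
i=5 j=3: 17>16, j++
i=5 j=4: 17==17 emit, i++,j++
i=6 j=5: 23<24, i++
i=7 j=5: 25>24, j++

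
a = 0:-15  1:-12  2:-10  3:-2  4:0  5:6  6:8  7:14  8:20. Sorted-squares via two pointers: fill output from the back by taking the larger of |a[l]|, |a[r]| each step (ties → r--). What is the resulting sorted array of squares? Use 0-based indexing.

[0,8] |-15|<=|20| out[8]=400 → r--
[0,7] |-15|>|14| out[7]=225 → l++
[1,7] |-12|<=|14| out[6]=196 → r--
[1,6] |-12|>|8| out[5]=144 → l++
[2,6] |-10|>|8| out[4]=100 → l++
[3,6] |-2|<=|8| out[3]=64 → r--
[3,5] |-2|<=|6| out[2]=36 → r--
[3,4] |-2|>|0| out[1]=4 → l++
[4,4] |0|<=|0| out[0]=0 → r--

[0, 4, 36, 64, 100, 144, 196, 225, 400]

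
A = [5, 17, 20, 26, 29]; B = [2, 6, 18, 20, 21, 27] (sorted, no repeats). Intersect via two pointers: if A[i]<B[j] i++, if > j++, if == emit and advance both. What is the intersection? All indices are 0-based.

intersection = [20]

i=0 j=0: 5>2, j++
i=0 j=1: 5<6, i++
i=1 j=1: 17>6, j++
i=1 j=2: 17<18, i++
i=2 j=2: 20>18, j++
i=2 j=3: 20==20 emit, i++,j++
i=3 j=4: 26>21, j++
i=3 j=5: 26<27, i++
i=4 j=5: 29>27, j++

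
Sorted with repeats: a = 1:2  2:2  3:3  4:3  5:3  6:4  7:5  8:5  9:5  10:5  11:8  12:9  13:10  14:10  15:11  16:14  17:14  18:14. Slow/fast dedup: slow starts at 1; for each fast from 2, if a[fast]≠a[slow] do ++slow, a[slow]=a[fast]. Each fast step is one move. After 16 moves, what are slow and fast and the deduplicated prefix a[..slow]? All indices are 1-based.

slow=9, fast=18, prefix=[2, 3, 4, 5, 8, 9, 10, 11, 14]

slow=1 fast=2: a[fast]=2=a[slow] dup, fast++
slow=1 fast=3: a[fast]=3≠a[slow]=2 write a[2]=3, slow++,fast++
slow=2 fast=4: a[fast]=3=a[slow] dup, fast++
slow=2 fast=5: a[fast]=3=a[slow] dup, fast++
slow=2 fast=6: a[fast]=4≠a[slow]=3 write a[3]=4, slow++,fast++
slow=3 fast=7: a[fast]=5≠a[slow]=4 write a[4]=5, slow++,fast++
slow=4 fast=8: a[fast]=5=a[slow] dup, fast++
slow=4 fast=9: a[fast]=5=a[slow] dup, fast++
slow=4 fast=10: a[fast]=5=a[slow] dup, fast++
slow=4 fast=11: a[fast]=8≠a[slow]=5 write a[5]=8, slow++,fast++
slow=5 fast=12: a[fast]=9≠a[slow]=8 write a[6]=9, slow++,fast++
slow=6 fast=13: a[fast]=10≠a[slow]=9 write a[7]=10, slow++,fast++
slow=7 fast=14: a[fast]=10=a[slow] dup, fast++
slow=7 fast=15: a[fast]=11≠a[slow]=10 write a[8]=11, slow++,fast++
slow=8 fast=16: a[fast]=14≠a[slow]=11 write a[9]=14, slow++,fast++
slow=9 fast=17: a[fast]=14=a[slow] dup, fast++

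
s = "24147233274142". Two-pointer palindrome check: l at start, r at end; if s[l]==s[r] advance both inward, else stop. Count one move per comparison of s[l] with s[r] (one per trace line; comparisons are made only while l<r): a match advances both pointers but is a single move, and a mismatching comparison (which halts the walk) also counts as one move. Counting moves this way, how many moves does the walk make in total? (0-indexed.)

7 moves

l=0 r=13: '2'=='2', l++,r--
l=1 r=12: '4'=='4', l++,r--
l=2 r=11: '1'=='1', l++,r--
l=3 r=10: '4'=='4', l++,r--
l=4 r=9: '7'=='7', l++,r--
l=5 r=8: '2'=='2', l++,r--
l=6 r=7: '3'=='3', l++,r--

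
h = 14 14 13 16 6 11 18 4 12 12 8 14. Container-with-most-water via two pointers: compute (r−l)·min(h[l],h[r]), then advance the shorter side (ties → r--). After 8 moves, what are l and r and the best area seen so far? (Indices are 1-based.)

l=4, r=7, best area=154

[1,12] min(14,14)*11=154 best=154 * → r--
[1,11] min(14,8)*10=80 best=154 → r--
[1,10] min(14,12)*9=108 best=154 → r--
[1,9] min(14,12)*8=96 best=154 → r--
[1,8] min(14,4)*7=28 best=154 → r--
[1,7] min(14,18)*6=84 best=154 → l++
[2,7] min(14,18)*5=70 best=154 → l++
[3,7] min(13,18)*4=52 best=154 → l++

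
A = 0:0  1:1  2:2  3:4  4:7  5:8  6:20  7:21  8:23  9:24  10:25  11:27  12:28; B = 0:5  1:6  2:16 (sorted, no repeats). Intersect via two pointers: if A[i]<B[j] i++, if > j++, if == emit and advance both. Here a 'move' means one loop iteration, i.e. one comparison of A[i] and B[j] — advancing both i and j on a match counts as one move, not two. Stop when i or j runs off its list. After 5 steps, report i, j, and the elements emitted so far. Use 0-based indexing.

i=4, j=1, emitted=[]

[i=0,j=0] 0<5 → i++
[i=1,j=0] 1<5 → i++
[i=2,j=0] 2<5 → i++
[i=3,j=0] 4<5 → i++
[i=4,j=0] 7>5 → j++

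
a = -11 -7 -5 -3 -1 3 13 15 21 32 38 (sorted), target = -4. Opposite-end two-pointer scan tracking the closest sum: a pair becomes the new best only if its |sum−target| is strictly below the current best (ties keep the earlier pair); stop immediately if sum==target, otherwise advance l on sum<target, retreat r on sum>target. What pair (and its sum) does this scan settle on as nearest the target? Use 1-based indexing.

pair (-7, 3) with sum -4 (|Δ|=0)

l=1 r=11: -11+38=27 d=31 *, r--
l=1 r=10: -11+32=21 d=25 *, r--
l=1 r=9: -11+21=10 d=14 *, r--
l=1 r=8: -11+15=4 d=8 *, r--
l=1 r=7: -11+13=2 d=6 *, r--
l=1 r=6: -11+3=-8 d=4 *, l++
l=2 r=6: -7+3=-4 d=0 *, stop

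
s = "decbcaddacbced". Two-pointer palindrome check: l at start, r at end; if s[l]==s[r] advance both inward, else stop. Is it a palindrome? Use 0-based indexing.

palindrome

[0,13] 'd'=='d' → l++,r--
[1,12] 'e'=='e' → l++,r--
[2,11] 'c'=='c' → l++,r--
[3,10] 'b'=='b' → l++,r--
[4,9] 'c'=='c' → l++,r--
[5,8] 'a'=='a' → l++,r--
[6,7] 'd'=='d' → l++,r--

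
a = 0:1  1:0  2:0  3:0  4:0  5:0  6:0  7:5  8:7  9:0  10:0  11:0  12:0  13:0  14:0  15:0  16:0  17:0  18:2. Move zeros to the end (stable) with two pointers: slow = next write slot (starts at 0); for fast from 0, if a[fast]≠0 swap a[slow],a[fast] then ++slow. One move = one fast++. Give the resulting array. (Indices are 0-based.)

[1, 5, 7, 2, 0, 0, 0, 0, 0, 0, 0, 0, 0, 0, 0, 0, 0, 0, 0]

slow=0 fast=0: a[fast]=1≠0 swap→a[0]=1, slow++,fast++
slow=1 fast=1: a[fast]=0, fast++
slow=1 fast=2: a[fast]=0, fast++
slow=1 fast=3: a[fast]=0, fast++
slow=1 fast=4: a[fast]=0, fast++
slow=1 fast=5: a[fast]=0, fast++
slow=1 fast=6: a[fast]=0, fast++
slow=1 fast=7: a[fast]=5≠0 swap→a[1]=5, slow++,fast++
slow=2 fast=8: a[fast]=7≠0 swap→a[2]=7, slow++,fast++
slow=3 fast=9: a[fast]=0, fast++
slow=3 fast=10: a[fast]=0, fast++
slow=3 fast=11: a[fast]=0, fast++
slow=3 fast=12: a[fast]=0, fast++
slow=3 fast=13: a[fast]=0, fast++
slow=3 fast=14: a[fast]=0, fast++
slow=3 fast=15: a[fast]=0, fast++
slow=3 fast=16: a[fast]=0, fast++
slow=3 fast=17: a[fast]=0, fast++
slow=3 fast=18: a[fast]=2≠0 swap→a[3]=2, slow++,fast++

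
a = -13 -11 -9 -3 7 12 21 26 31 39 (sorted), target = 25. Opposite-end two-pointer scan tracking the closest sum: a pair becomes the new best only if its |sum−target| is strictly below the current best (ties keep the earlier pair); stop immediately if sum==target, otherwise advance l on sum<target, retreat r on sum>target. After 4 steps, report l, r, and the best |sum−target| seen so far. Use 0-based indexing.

l=3, r=8, best |Δ|=1

[0,9] -13+39=26 d=1 * → r--
[0,8] -13+31=18 d=7 → l++
[1,8] -11+31=20 d=5 → l++
[2,8] -9+31=22 d=3 → l++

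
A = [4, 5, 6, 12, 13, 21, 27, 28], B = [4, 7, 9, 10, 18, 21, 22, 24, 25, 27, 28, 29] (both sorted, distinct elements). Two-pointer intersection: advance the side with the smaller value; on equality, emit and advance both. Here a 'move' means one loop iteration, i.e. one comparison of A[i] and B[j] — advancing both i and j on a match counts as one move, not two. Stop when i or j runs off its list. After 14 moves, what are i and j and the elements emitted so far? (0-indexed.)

i=0 j=0: 4==4 emit, i++,j++
i=1 j=1: 5<7, i++
i=2 j=1: 6<7, i++
i=3 j=1: 12>7, j++
i=3 j=2: 12>9, j++
i=3 j=3: 12>10, j++
i=3 j=4: 12<18, i++
i=4 j=4: 13<18, i++
i=5 j=4: 21>18, j++
i=5 j=5: 21==21 emit, i++,j++
i=6 j=6: 27>22, j++
i=6 j=7: 27>24, j++
i=6 j=8: 27>25, j++
i=6 j=9: 27==27 emit, i++,j++

i=7, j=10, emitted=[4, 21, 27]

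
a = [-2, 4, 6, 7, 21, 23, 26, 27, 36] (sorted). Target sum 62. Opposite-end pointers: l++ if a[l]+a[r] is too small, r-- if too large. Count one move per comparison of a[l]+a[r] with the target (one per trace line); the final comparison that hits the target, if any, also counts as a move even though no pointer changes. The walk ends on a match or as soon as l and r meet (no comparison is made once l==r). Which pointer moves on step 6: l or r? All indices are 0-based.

[0,8] -2+36=34 <62 → l++
[1,8] 4+36=40 <62 → l++
[2,8] 6+36=42 <62 → l++
[3,8] 7+36=43 <62 → l++
[4,8] 21+36=57 <62 → l++
[5,8] 23+36=59 <62 → l++

l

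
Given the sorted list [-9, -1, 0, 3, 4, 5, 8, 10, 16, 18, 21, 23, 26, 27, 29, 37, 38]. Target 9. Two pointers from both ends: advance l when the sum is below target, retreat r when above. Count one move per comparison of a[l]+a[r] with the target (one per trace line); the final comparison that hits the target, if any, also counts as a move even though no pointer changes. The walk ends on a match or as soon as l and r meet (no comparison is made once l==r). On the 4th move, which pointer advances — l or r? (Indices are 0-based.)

[0,16] -9+38=29 >9 → r--
[0,15] -9+37=28 >9 → r--
[0,14] -9+29=20 >9 → r--
[0,13] -9+27=18 >9 → r--

r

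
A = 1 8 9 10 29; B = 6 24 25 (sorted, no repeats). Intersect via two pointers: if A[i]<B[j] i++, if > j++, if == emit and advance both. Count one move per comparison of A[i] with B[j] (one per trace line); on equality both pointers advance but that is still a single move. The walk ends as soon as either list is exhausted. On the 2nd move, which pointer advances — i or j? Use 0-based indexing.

i=0 j=0: 1<6, i++
i=1 j=0: 8>6, j++

j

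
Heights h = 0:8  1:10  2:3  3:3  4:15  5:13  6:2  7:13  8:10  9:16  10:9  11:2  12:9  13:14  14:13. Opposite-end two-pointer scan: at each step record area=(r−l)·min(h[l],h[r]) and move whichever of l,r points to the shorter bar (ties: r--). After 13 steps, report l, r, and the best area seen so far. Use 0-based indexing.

[0,14] min(8,13)*14=112 best=112 * → l++
[1,14] min(10,13)*13=130 best=130 * → l++
[2,14] min(3,13)*12=36 best=130 → l++
[3,14] min(3,13)*11=33 best=130 → l++
[4,14] min(15,13)*10=130 best=130 → r--
[4,13] min(15,14)*9=126 best=130 → r--
[4,12] min(15,9)*8=72 best=130 → r--
[4,11] min(15,2)*7=14 best=130 → r--
[4,10] min(15,9)*6=54 best=130 → r--
[4,9] min(15,16)*5=75 best=130 → l++
[5,9] min(13,16)*4=52 best=130 → l++
[6,9] min(2,16)*3=6 best=130 → l++
[7,9] min(13,16)*2=26 best=130 → l++

l=8, r=9, best area=130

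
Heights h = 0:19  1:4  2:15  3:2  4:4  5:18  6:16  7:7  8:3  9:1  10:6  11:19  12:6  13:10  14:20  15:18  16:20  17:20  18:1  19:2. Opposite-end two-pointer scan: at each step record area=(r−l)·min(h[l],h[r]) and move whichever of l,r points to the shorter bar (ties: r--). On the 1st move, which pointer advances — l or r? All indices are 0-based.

r

l=0 r=19: min(19,2)*19=38 best=38 *, r--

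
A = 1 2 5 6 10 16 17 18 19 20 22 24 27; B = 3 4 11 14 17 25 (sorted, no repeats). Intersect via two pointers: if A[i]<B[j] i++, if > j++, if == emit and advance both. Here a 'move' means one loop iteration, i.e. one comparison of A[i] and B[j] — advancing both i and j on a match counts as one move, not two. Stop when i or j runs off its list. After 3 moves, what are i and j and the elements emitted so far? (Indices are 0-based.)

i=0 j=0: 1<3, i++
i=1 j=0: 2<3, i++
i=2 j=0: 5>3, j++

i=2, j=1, emitted=[]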